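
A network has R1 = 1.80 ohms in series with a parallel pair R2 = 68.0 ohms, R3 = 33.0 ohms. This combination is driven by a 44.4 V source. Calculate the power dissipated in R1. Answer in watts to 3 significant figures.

Replace R2 and R3 with their parallel equivalent so the circuit becomes R1 in series with R_p.
R_p = (68.0×33.0)/(68.0+33.0) = 22.22 Ω
R_total = 1.80 + 22.22 = 24.02 Ω
I = V / R_total = 44.4 / 24.02 = 1.849 A
The full supply current passes through R1: P = I²R.
P_R1 = (1.849)² × 1.80 = 6.151 W

6.15 W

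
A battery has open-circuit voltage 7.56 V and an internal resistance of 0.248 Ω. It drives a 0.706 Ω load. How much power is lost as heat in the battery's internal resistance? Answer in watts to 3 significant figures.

15.6 W

The internal resistance carries the same current as the load; P_int = I²r.
I = ε / (r + R) = 7.56 / (0.248 + 0.706) = 7.925 A
P_int = I² r = (7.925)² × 0.248 = 15.57 W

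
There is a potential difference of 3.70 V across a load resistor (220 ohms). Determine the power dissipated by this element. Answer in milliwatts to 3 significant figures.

62.2 mW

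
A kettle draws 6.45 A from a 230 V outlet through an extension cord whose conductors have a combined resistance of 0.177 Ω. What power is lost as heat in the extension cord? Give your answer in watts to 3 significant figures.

7.36 W

The extension cord is a series resistance carrying the load current; its dissipation is I²R_line.
The extension cord carries the full 6.45 A.
P_line = I² R_line = (6.450)² × 0.177 = 7.364 W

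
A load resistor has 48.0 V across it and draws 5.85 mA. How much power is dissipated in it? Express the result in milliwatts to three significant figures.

With V and I both given, power follows immediately from P = V I.
P = 48.0 V × 0.005850 A = 0.2808 W

281 mW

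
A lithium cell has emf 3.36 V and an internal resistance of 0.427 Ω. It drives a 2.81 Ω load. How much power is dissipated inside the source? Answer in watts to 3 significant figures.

r is in series with the load, so it carries the full circuit current — the loss in it is I²r.
I = ε / (r + R) = 3.36 / (0.427 + 2.81) = 1.038 A
P_int = I² r = (1.038)² × 0.427 = 0.4601 W

0.460 W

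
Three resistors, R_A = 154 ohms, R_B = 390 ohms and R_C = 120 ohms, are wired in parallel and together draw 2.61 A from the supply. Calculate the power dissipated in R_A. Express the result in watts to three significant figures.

Only the total current is stated, so first find the parallel equivalent to get the voltage across the combination.
1/R_eq = 1/154 + 1/390 + 1/120 ⇒ R_eq = 57.50 Ω
V = I_total × R_eq = 2.610 × 57.50 = 150.1 V
P_R_A = V² / R_A = (150.1)² / 154 = 146.3 W

146 W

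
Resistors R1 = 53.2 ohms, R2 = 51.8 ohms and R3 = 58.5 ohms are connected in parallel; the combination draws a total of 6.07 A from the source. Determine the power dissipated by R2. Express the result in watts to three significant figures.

We need the common branch voltage; get it from I_total × R_eq, then P = V²/R for the branch.
1/R_eq = 1/53.2 + 1/51.8 + 1/58.5 ⇒ R_eq = 18.12 Ω
V = I_total × R_eq = 6.070 × 18.12 = 110.0 V
P_R2 = V² / R2 = (110.0)² / 51.8 = 233.5 W

233 W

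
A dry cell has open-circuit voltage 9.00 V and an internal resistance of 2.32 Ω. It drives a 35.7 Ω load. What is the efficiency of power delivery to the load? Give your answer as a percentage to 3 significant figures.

η = P_load/(P_load+P_int) = I²R/(I²R+I²r) = R/(R+r) — the I² cancels for series elements.
η = R / (R + r) = 35.7 / (35.7 + 2.32) = 0.9390

93.9 %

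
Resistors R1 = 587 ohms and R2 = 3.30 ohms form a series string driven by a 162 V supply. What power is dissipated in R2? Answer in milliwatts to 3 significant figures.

Series elements share the same current, so find I first, then use P = I²R.
R_total = 587 + 3.30 = 590.3 Ω
I = V / R_total = 162 / 590.3 = 0.2744 A
P_R2 = I² × R2 = (0.2744)² × 3.30 = 0.2485 W

249 mW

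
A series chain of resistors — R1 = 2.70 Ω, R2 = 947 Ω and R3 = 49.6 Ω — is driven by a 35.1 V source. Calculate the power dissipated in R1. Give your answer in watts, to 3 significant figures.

In a series string the same current flows through every resistor — find that current, then P = I²R for the one we want.
R_total = 2.70 + 947 + 49.6 = 999.3 Ω
I = V / R_total = 35.1 / 999.3 = 0.03512 A
P_R1 = I² × R1 = (0.03512)² × 2.70 = 0.003331 W

0.00333 W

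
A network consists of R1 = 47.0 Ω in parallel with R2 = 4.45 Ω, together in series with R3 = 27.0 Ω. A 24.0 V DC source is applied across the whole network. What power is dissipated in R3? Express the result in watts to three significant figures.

First find R_p for the parallel pair, then treat R_p + R3 as a series loop.
R_p = (47.0×4.45)/(47.0+4.45) = 4.065 Ω
R_total = R_p + 27.0 = 4.065 + 27.0 = 31.07 Ω
I = V / R_total = 24.0 / 31.07 = 0.7726 A
All the supply current flows through R3; use P = I²R3.
P_R3 = (0.7726)² × 27.0 = 16.12 W

16.1 W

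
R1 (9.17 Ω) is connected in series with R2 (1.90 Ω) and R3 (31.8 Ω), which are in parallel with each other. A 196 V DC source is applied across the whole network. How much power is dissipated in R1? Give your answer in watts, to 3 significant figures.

2930 W

First combine the parallel branches into one equivalent R_p, then R1 + R_p is a series pair.
R_p = (1.90×31.8)/(1.90+31.8) = 1.793 Ω
R_total = 9.17 + 1.793 = 10.96 Ω
I = V / R_total = 196 / 10.96 = 17.88 A
R1 is in the main series path, so its power is I²R1.
P_R1 = (17.88)² × 9.17 = 2931 W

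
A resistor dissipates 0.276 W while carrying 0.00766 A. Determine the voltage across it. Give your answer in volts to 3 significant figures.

36.0 V

Inverting the appropriate power form: V = P / I.
V = 0.276 / 0.007660 = 36.03 V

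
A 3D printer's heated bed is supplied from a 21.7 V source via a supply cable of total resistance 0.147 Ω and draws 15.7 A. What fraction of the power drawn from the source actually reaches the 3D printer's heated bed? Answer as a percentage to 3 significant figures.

The supply cable carries the full 15.7 A.
P_line = I² R_line = (15.70)² × 0.147 = 36.23 W
P_source = V I = 21.7 × 15.70 = 340.7 W; P_load = 304.5 W
η = P_load / P_source = 304.5 / 340.7 = 0.8936

89.4 %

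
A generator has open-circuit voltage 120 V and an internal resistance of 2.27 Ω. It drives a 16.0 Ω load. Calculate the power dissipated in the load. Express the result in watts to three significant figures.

690 W

Load and internal resistance form a series loop — compute the loop current, then the load power via I²R.
I = ε / (r + R) = 120 / (2.27 + 16.0) = 6.568 A
P_load = I² R = (6.568)² × 16.0 = 690.2 W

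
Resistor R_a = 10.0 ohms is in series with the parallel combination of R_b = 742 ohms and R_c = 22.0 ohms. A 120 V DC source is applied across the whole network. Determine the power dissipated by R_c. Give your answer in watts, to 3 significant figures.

304 W

Replace R_b and R_c with their parallel equivalent so the circuit becomes R_a in series with R_p.
R_p = (742×22.0)/(742+22.0) = 21.37 Ω
R_total = 10.0 + 21.37 = 31.37 Ω
I = V / R_total = 120 / 31.37 = 3.826 A
Voltage across the parallel pair: V_p = I × R_p = 3.826 × 21.37 = 81.74 V
With V_p across R_c, its power is V_p²/R_c.
P_R_c = (81.74)² / 22.0 = 303.7 W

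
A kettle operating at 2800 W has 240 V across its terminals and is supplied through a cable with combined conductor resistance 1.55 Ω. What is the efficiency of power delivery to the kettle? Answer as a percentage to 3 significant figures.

I = P / V = 2800 / 240 = 11.67 A through the cable.
P_line = I² R_line = (11.67)² × 1.55 = 211.0 W
P_source = P_load + P_line = 2800 + 211.0 = 3011 W
η = P_load / P_source = 2800 / 3011 = 0.9299

93.0 %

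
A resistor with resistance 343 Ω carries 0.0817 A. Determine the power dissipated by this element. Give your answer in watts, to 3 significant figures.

2.29 W

The current through and the resistance of the element are both given; use P = I²R.
P = (0.08170 A)² × 343 Ω = 2.289 W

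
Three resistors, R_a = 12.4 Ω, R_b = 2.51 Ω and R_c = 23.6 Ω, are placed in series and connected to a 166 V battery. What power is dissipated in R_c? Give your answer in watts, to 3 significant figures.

Series elements share the same current, so find I first, then use P = I²R.
R_total = 12.4 + 2.51 + 23.6 = 38.51 Ω
I = V / R_total = 166 / 38.51 = 4.311 A
P_R_c = I² × R_c = (4.311)² × 23.6 = 438.5 W

439 W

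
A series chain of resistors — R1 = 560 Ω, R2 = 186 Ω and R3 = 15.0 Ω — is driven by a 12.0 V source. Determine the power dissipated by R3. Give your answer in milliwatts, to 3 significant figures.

The current is common to all series resistors; compute it, then apply P = I²R for the target.
R_total = 560 + 186 + 15.0 = 761.0 Ω
I = V / R_total = 12.0 / 761.0 = 0.01577 A
P_R3 = I² × R3 = (0.01577)² × 15.0 = 0.003730 W

3.73 mW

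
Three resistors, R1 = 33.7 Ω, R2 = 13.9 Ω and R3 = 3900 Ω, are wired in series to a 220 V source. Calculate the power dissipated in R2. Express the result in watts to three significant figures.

0.0432 W

Since the resistors are in series they all carry the loop current I = V/R_total; the power in any one is I²R.
R_total = 33.7 + 13.9 + 3900 = 3948 Ω
I = V / R_total = 220 / 3948 = 0.05573 A
P_R2 = I² × R2 = (0.05573)² × 13.9 = 0.04317 W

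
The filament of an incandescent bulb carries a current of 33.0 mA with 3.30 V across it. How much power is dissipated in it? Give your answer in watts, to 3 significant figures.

With V and I both given, power follows immediately from P = V I.
P = 3.30 V × 0.03300 A = 0.1089 W

0.109 W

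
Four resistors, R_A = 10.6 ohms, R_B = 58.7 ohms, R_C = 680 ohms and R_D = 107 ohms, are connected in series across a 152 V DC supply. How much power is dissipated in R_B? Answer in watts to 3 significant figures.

1.85 W

Every series element carries the same I. Get I from the total resistance, then P = I² × R_B.
R_total = 10.6 + 58.7 + 680 + 107 = 856.3 Ω
I = V / R_total = 152 / 856.3 = 0.1775 A
P_R_B = I² × R_B = (0.1775)² × 58.7 = 1.850 W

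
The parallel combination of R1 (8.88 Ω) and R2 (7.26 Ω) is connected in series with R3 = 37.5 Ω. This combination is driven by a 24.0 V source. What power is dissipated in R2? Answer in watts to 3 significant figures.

Reduce the parallel combination to a single R_p; the circuit then becomes R_p in series with the remaining resistor.
R_p = (8.88×7.26)/(8.88+7.26) = 3.994 Ω
R_total = R_p + 37.5 = 3.994 + 37.5 = 41.49 Ω
I = V / R_total = 24.0 / 41.49 = 0.5784 A
Voltage across the parallel pair: V_p = I × R_p = 0.5784 × 3.994 = 2.310 V
Use P = V²/R for R2 with V = V_p.
P_R2 = (2.310)² / 7.26 = 0.7352 W

0.735 W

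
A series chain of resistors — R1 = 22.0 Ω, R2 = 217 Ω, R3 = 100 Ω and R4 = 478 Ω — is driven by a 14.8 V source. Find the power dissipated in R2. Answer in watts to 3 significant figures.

0.0712 W

Every series element carries the same I. Get I from the total resistance, then P = I² × R2.
R_total = 22.0 + 217 + 100 + 478 = 817.0 Ω
I = V / R_total = 14.8 / 817.0 = 0.01812 A
P_R2 = I² × R2 = (0.01812)² × 217 = 0.07121 W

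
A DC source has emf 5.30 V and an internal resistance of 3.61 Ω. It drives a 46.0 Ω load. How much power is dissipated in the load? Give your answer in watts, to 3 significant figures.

0.525 W

Find the circuit current first, then P = I²R for the load (series elements share I).
I = ε / (r + R) = 5.30 / (3.61 + 46.0) = 0.1068 A
P_load = I² R = (0.1068)² × 46.0 = 0.5250 W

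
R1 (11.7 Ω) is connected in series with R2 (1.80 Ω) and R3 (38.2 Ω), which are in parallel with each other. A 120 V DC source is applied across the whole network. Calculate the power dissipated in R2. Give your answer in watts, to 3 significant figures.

Reduce the parallel pair to R_p first; the network is then a simple series string.
R_p = (1.80×38.2)/(1.80+38.2) = 1.719 Ω
R_total = 11.7 + 1.719 = 13.42 Ω
I = V / R_total = 120 / 13.42 = 8.943 A
Voltage across the parallel pair: V_p = I × R_p = 8.943 × 1.719 = 15.37 V
R2 sees V_p directly, so P = V_p² / R2.
P_R2 = (15.37)² / 1.80 = 131.3 W

131 W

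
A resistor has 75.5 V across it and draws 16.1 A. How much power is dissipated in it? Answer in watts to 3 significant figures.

1220 W

Both the voltage across and the current through the element are known, so P = V I applies directly.
P = 75.5 V × 16.10 A = 1216 W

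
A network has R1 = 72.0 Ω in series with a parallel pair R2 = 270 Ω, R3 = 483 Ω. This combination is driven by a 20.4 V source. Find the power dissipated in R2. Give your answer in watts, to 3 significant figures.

Replace R2 and R3 with their parallel equivalent so the circuit becomes R1 in series with R_p.
R_p = (270×483)/(270+483) = 173.2 Ω
R_total = 72.0 + 173.2 = 245.2 Ω
I = V / R_total = 20.4 / 245.2 = 0.08320 A
Voltage across the parallel pair: V_p = I × R_p = 0.08320 × 173.2 = 14.41 V
With V_p across R2, its power is V_p²/R2.
P_R2 = (14.41)² / 270 = 0.7690 W

0.769 W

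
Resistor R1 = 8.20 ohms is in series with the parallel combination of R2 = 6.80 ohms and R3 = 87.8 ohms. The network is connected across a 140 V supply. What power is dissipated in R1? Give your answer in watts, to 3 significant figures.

Reduce the parallel pair to R_p first; the network is then a simple series string.
R_p = (6.80×87.8)/(6.80+87.8) = 6.311 Ω
R_total = 8.20 + 6.311 = 14.51 Ω
I = V / R_total = 140 / 14.51 = 9.648 A
The full supply current passes through R1: P = I²R.
P_R1 = (9.648)² × 8.20 = 763.2 W

763 W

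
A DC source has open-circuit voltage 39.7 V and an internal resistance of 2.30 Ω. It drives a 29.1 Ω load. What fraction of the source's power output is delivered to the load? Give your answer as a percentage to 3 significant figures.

The source delivers εI, of which I²R reaches the load and I²r is lost; since I is common, η = R/(R+r).
η = R / (R + r) = 29.1 / (29.1 + 2.30) = 0.9268

92.7 %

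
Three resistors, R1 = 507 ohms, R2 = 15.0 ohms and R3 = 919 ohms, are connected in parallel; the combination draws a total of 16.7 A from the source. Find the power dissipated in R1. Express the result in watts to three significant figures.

113 W

Parallel branches share V, not I — compute V via R_eq, then use V²/R for the target branch.
1/R_eq = 1/507 + 1/15.0 + 1/919 ⇒ R_eq = 14.34 Ω
V = I_total × R_eq = 16.70 × 14.34 = 239.5 V
P_R1 = V² / R1 = (239.5)² / 507 = 113.1 W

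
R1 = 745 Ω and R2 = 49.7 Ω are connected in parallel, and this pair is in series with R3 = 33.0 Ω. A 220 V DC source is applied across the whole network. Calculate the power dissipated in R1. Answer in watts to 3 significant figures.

22.3 W

First find R_p for the parallel pair, then treat R_p + R3 as a series loop.
R_p = (745×49.7)/(745+49.7) = 46.59 Ω
R_total = R_p + 33.0 = 46.59 + 33.0 = 79.59 Ω
I = V / R_total = 220 / 79.59 = 2.764 A
Voltage across the parallel pair: V_p = I × R_p = 2.764 × 46.59 = 128.8 V
R1 has V_p across it, so P = V_p²/R1.
P_R1 = (128.8)² / 745 = 22.26 W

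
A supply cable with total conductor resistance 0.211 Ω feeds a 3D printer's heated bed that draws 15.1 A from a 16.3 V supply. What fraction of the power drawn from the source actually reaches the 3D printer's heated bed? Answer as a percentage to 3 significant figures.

80.5 %

The supply cable carries the full 15.1 A.
P_line = I² R_line = (15.10)² × 0.211 = 48.11 W
P_source = V I = 16.3 × 15.10 = 246.1 W; P_load = 198.0 W
η = P_load / P_source = 198.0 / 246.1 = 0.8045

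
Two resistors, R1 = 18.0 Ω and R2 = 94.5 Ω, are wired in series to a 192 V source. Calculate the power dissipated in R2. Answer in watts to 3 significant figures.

275 W

Series elements share the same current, so find I first, then use P = I²R.
R_total = 18.0 + 94.5 = 112.5 Ω
I = V / R_total = 192 / 112.5 = 1.707 A
P_R2 = I² × R2 = (1.707)² × 94.5 = 275.3 W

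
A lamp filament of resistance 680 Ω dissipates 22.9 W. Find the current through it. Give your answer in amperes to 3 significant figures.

0.184 A

The two known quantities fix the third via I = √(P / R).
I = √(22.9 / 680) = 0.1835 A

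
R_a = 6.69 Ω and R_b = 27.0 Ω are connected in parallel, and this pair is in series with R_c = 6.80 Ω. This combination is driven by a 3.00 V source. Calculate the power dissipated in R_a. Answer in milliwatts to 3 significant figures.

261 mW

First find R_p for the parallel pair, then treat R_p + R_c as a series loop.
R_p = (6.69×27.0)/(6.69+27.0) = 5.362 Ω
R_total = R_p + 6.80 = 5.362 + 6.80 = 12.16 Ω
I = V / R_total = 3.00 / 12.16 = 0.2467 A
Voltage across the parallel pair: V_p = I × R_p = 0.2467 × 5.362 = 1.323 V
R_a sits across V_p; its power is V_p²/R.
P_R_a = (1.323)² / 6.69 = 0.2615 W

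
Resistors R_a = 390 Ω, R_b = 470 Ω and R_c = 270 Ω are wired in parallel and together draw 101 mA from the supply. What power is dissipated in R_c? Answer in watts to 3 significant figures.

0.536 W

Only the total current is stated, so first find the parallel equivalent to get the voltage across the combination.
1/R_eq = 1/390 + 1/470 + 1/270 ⇒ R_eq = 119.1 Ω
V = I_total × R_eq = 0.1010 × 119.1 = 12.03 V
P_R_c = V² / R_c = (12.03)² / 270 = 0.5360 W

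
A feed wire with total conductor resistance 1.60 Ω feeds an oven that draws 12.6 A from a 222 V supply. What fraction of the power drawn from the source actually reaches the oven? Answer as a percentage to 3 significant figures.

90.9 %

The feed wire carries the full 12.6 A.
P_line = I² R_line = (12.60)² × 1.60 = 254.0 W
P_source = V I = 222 × 12.60 = 2797 W; P_load = 2543 W
η = P_load / P_source = 2543 / 2797 = 0.9092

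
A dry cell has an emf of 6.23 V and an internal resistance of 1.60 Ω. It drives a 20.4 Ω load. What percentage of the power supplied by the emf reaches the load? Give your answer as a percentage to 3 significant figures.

The source delivers εI, of which I²R reaches the load and I²r is lost; since I is common, η = R/(R+r).
η = R / (R + r) = 20.4 / (20.4 + 1.60) = 0.9273

92.7 %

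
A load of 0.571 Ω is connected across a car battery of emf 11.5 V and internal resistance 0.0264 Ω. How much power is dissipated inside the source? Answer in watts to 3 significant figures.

The internal resistance carries the same current as the load; P_int = I²r.
I = ε / (r + R) = 11.5 / (0.0264 + 0.571) = 19.25 A
P_int = I² r = (19.25)² × 0.0264 = 9.783 W

9.78 W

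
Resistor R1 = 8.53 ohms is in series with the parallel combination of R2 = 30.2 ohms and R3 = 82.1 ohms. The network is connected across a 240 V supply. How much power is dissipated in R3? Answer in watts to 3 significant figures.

365 W

Reduce the parallel pair to R_p first; the network is then a simple series string.
R_p = (30.2×82.1)/(30.2+82.1) = 22.08 Ω
R_total = 8.53 + 22.08 = 30.61 Ω
I = V / R_total = 240 / 30.61 = 7.841 A
Voltage across the parallel pair: V_p = I × R_p = 7.841 × 22.08 = 173.1 V
With V_p across R3, its power is V_p²/R3.
P_R3 = (173.1)² / 82.1 = 365.0 W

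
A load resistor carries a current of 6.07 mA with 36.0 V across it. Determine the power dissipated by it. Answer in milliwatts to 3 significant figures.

Both the voltage across and the current through the element are known, so P = V I applies directly.
P = 36.0 V × 0.006070 A = 0.2185 W

219 mW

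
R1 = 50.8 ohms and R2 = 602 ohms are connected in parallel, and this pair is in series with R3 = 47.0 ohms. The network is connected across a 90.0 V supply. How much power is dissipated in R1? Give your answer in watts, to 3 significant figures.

Combine R1 and R2 into their parallel equivalent first, reducing the network to two series resistors.
R_p = (50.8×602)/(50.8+602) = 46.85 Ω
R_total = R_p + 47.0 = 46.85 + 47.0 = 93.85 Ω
I = V / R_total = 90.0 / 93.85 = 0.9590 A
Voltage across the parallel pair: V_p = I × R_p = 0.9590 × 46.85 = 44.93 V
R1 sits across V_p; its power is V_p²/R.
P_R1 = (44.93)² / 50.8 = 39.73 W

39.7 W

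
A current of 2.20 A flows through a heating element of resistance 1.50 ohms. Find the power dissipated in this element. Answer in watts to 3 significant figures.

With I and R stated, P = I²R applies in one step.
P = (2.200 A)² × 1.50 Ω = 7.260 W

7.26 W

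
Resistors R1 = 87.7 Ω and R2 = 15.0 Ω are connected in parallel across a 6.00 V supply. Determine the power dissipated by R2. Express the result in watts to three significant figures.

Each parallel branch sees the full supply voltage, so P = V²/R applies directly to the target branch.
P_R2 = V² / R2 = (6.00)² / 15.0 Ω = 2.400 W

2.40 W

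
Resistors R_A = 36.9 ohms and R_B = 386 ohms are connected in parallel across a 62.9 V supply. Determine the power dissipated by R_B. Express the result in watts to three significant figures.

10.2 W

R_B sits directly across the source, so P = V²/R with V = 62.9 V.
P_R_B = V² / R_B = (62.9)² / 386 Ω = 10.25 W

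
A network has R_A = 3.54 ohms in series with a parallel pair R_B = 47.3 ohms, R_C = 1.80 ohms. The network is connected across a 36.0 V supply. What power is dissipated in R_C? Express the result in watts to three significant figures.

Replace R_B and R_C with their parallel equivalent so the circuit becomes R_A in series with R_p.
R_p = (47.3×1.80)/(47.3+1.80) = 1.734 Ω
R_total = 3.54 + 1.734 = 5.274 Ω
I = V / R_total = 36.0 / 5.274 = 6.826 A
Voltage across the parallel pair: V_p = I × R_p = 6.826 × 1.734 = 11.84 V
R_C sees V_p directly, so P = V_p² / R_C.
P_R_C = (11.84)² / 1.80 = 77.83 W

77.8 W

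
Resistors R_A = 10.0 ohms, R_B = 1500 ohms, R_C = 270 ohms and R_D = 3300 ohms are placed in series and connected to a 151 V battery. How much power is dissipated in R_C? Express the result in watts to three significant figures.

0.239 W

The current is common to all series resistors; compute it, then apply P = I²R for the target.
R_total = 10.0 + 1500 + 270 + 3300 = 5080 Ω
I = V / R_total = 151 / 5080 = 0.02972 A
P_R_C = I² × R_C = (0.02972)² × 270 = 0.2386 W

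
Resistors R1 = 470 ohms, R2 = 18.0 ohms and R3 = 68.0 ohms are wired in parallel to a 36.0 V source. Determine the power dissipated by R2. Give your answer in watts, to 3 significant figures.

72.0 W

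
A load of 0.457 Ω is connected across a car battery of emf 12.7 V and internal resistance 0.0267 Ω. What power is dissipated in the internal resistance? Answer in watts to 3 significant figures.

r is in series with the load, so it carries the full circuit current — the loss in it is I²r.
I = ε / (r + R) = 12.7 / (0.0267 + 0.457) = 26.26 A
P_int = I² r = (26.26)² × 0.0267 = 18.41 W

18.4 W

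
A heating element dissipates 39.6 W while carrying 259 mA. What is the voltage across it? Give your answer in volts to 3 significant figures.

From P = V I = I²R = V²/R, with the two given quantities we get V = P / I.
V = 39.6 / 0.2590 = 152.9 V

153 V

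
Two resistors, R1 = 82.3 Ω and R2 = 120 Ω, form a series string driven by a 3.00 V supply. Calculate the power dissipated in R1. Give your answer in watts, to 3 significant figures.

In a series string the same current flows through every resistor — find that current, then P = I²R for the one we want.
R_total = 82.3 + 120 = 202.3 Ω
I = V / R_total = 3.00 / 202.3 = 0.01483 A
P_R1 = I² × R1 = (0.01483)² × 82.3 = 0.01810 W

0.0181 W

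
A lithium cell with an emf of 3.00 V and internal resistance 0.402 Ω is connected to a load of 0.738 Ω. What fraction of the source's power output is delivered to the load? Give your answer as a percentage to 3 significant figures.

64.7 %

Both r and R carry the same current, so the power split is just the resistance split: η = R/(R+r).
η = R / (R + r) = 0.738 / (0.738 + 0.402) = 0.6474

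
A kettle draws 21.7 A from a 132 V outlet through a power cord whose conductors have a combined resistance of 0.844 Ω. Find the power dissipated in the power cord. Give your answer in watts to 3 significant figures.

Line loss is just I²R for the cable — we know both I and R_line directly.
The power cord carries the full 21.7 A.
P_line = I² R_line = (21.70)² × 0.844 = 397.4 W

397 W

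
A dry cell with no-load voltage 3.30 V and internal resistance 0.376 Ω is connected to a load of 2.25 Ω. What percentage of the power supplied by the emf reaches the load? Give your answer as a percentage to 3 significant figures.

Both r and R carry the same current, so the power split is just the resistance split: η = R/(R+r).
η = R / (R + r) = 2.25 / (2.25 + 0.376) = 0.8568

85.7 %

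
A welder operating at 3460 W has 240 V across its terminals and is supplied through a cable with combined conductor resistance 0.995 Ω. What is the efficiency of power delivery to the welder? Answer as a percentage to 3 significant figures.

94.4 %

I = P / V = 3460 / 240 = 14.42 A through the cable.
P_line = I² R_line = (14.42)² × 0.995 = 206.8 W
P_source = P_load + P_line = 3460 + 206.8 = 3667 W
η = P_load / P_source = 3460 / 3667 = 0.9436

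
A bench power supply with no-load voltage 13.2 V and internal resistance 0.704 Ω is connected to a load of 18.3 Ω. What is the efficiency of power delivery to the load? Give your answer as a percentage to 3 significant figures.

η = P_load/(P_load+P_int) = I²R/(I²R+I²r) = R/(R+r) — the I² cancels for series elements.
η = R / (R + r) = 18.3 / (18.3 + 0.704) = 0.9630

96.3 %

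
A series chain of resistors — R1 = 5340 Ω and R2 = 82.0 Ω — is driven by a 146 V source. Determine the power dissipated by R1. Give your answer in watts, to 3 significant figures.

In a series string the same current flows through every resistor — find that current, then P = I²R for the one we want.
R_total = 5340 + 82.0 = 5422 Ω
I = V / R_total = 146 / 5422 = 0.02693 A
P_R1 = I² × R1 = (0.02693)² × 5340 = 3.872 W

3.87 W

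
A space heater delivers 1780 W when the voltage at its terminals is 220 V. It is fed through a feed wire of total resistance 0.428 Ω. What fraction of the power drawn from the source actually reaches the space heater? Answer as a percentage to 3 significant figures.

I = P / V = 1780 / 220 = 8.091 A through the feed wire.
P_line = I² R_line = (8.091)² × 0.428 = 28.02 W
P_source = P_load + P_line = 1780 + 28.02 = 1808 W
η = P_load / P_source = 1780 / 1808 = 0.9845

98.5 %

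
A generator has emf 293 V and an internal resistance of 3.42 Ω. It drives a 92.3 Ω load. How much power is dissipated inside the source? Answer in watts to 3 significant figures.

32.0 W

The internal resistance carries the same current as the load; P_int = I²r.
I = ε / (r + R) = 293 / (3.42 + 92.3) = 3.061 A
P_int = I² r = (3.061)² × 3.42 = 32.04 W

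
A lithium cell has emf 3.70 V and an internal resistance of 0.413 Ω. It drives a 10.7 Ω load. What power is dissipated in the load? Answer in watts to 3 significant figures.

Load and internal resistance form a series loop — compute the loop current, then the load power via I²R.
I = ε / (r + R) = 3.70 / (0.413 + 10.7) = 0.3329 A
P_load = I² R = (0.3329)² × 10.7 = 1.186 W

1.19 W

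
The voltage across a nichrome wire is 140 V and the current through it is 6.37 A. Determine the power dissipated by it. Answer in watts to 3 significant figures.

Since both terminal voltage and current are stated, P = V I gives the power in one step.
P = 140 V × 6.370 A = 891.8 W

892 W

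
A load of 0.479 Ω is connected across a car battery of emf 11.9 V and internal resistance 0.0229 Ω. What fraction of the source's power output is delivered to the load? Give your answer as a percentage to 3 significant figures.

95.4 %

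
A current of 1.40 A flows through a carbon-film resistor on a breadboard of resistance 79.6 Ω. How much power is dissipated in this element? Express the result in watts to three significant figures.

Knowing I and R, the power is just I²R — no need to find V first.
P = (1.400 A)² × 79.6 Ω = 156.0 W

156 W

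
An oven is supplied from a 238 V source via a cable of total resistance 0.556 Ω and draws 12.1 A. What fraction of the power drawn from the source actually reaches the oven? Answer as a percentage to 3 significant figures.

The cable carries the full 12.1 A.
P_line = I² R_line = (12.10)² × 0.556 = 81.40 W
P_source = V I = 238 × 12.10 = 2880 W; P_load = 2798 W
η = P_load / P_source = 2798 / 2880 = 0.9717

97.2 %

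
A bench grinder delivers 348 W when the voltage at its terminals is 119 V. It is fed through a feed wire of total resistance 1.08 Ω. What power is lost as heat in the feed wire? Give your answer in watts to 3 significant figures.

The feed wire is a series resistance carrying the load current; its dissipation is I²R_line.
I = P / V = 348 / 119 = 2.924 A through the feed wire.
P_line = I² R_line = (2.924)² × 1.08 = 9.236 W

9.24 W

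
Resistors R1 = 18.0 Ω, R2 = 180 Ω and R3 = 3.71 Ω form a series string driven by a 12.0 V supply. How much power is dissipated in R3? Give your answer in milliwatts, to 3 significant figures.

13.1 mW

Every series element carries the same I. Get I from the total resistance, then P = I² × R3.
R_total = 18.0 + 180 + 3.71 = 201.7 Ω
I = V / R_total = 12.0 / 201.7 = 0.05949 A
P_R3 = I² × R3 = (0.05949)² × 3.71 = 0.01313 W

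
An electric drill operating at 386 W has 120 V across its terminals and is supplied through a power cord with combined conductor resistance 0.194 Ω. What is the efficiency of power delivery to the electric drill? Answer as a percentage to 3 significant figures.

I = P / V = 386 / 120 = 3.217 A through the power cord.
P_line = I² R_line = (3.217)² × 0.194 = 2.007 W
P_source = P_load + P_line = 386.0 + 2.007 = 388.0 W
η = P_load / P_source = 386.0 / 388.0 = 0.9948

99.5 %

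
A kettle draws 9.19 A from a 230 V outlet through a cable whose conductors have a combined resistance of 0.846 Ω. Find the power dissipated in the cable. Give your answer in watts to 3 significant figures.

Only the current and the line resistance are needed for the I²R loss.
The cable carries the full 9.19 A.
P_line = I² R_line = (9.190)² × 0.846 = 71.45 W

71.4 W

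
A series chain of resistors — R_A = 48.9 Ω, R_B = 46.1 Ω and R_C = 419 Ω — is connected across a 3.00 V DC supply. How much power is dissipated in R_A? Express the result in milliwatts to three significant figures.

The current is common to all series resistors; compute it, then apply P = I²R for the target.
R_total = 48.9 + 46.1 + 419 = 514.0 Ω
I = V / R_total = 3.00 / 514.0 = 0.005837 A
P_R_A = I² × R_A = (0.005837)² × 48.9 = 0.001666 W

1.67 mW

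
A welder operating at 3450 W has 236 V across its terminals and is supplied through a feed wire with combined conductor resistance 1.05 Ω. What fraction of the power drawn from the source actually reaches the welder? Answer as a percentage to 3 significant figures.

93.9 %

I = P / V = 3450 / 236 = 14.62 A through the feed wire.
P_line = I² R_line = (14.62)² × 1.05 = 224.4 W
P_source = P_load + P_line = 3450 + 224.4 = 3674 W
η = P_load / P_source = 3450 / 3674 = 0.9389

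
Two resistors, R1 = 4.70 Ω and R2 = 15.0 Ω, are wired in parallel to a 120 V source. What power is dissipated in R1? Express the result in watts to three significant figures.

Every branch has 120 V across it, so for R1 the power is simply V²/R.
P_R1 = V² / R1 = (120)² / 4.70 Ω = 3064 W

3060 W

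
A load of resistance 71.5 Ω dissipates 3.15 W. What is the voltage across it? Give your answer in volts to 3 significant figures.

15.0 V

Rearranging the power relation for the two known quantities gives V = √(P R).
V = √(3.15 × 71.5) = 15.01 V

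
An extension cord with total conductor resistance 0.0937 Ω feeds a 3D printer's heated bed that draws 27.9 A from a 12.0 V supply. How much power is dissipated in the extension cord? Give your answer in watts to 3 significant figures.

72.9 W

The extension cord and load are in series, so the same current flows in both; the loss is I²R_line.
The extension cord carries the full 27.9 A.
P_line = I² R_line = (27.90)² × 0.0937 = 72.94 W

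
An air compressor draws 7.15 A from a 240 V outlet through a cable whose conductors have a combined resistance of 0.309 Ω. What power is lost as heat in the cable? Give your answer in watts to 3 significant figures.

The cable and load are in series, so the same current flows in both; the loss is I²R_line.
The cable carries the full 7.15 A.
P_line = I² R_line = (7.150)² × 0.309 = 15.80 W

15.8 W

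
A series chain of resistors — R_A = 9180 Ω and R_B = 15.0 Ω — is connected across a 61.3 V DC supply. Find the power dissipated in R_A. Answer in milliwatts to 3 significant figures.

Every series element carries the same I. Get I from the total resistance, then P = I² × R_A.
R_total = 9180 + 15.0 = 9195 Ω
I = V / R_total = 61.3 / 9195 = 0.006667 A
P_R_A = I² × R_A = (0.006667)² × 9180 = 0.4080 W

408 mW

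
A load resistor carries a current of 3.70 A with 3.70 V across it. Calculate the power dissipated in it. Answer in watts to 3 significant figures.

V and I are known directly — P = V I, no intermediate step needed.
P = 3.70 V × 3.700 A = 13.69 W

13.7 W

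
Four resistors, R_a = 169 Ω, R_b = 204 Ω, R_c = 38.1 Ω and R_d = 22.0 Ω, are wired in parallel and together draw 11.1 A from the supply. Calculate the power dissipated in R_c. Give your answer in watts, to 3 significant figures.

Only the total current is stated, so first find the parallel equivalent to get the voltage across the combination.
1/R_eq = 1/169 + 1/204 + 1/38.1 + 1/22.0 ⇒ R_eq = 12.12 Ω
V = I_total × R_eq = 11.10 × 12.12 = 134.5 V
P_R_c = V² / R_c = (134.5)² / 38.1 = 474.9 W

475 W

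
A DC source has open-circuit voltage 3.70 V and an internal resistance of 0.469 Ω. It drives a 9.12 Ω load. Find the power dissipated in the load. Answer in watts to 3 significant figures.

1.36 W

Load and internal resistance form a series loop — compute the loop current, then the load power via I²R.
I = ε / (r + R) = 3.70 / (0.469 + 9.12) = 0.3859 A
P_load = I² R = (0.3859)² × 9.12 = 1.358 W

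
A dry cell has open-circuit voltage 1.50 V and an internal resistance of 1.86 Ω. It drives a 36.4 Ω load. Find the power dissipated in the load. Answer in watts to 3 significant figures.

0.0559 W

With r and R in series, I = ε/(r+R); the load dissipates I²R.
I = ε / (r + R) = 1.50 / (1.86 + 36.4) = 0.03921 A
P_load = I² R = (0.03921)² × 36.4 = 0.05595 W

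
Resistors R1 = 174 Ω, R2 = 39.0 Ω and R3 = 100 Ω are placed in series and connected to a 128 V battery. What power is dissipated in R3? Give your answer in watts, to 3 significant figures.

16.7 W

The current is common to all series resistors; compute it, then apply P = I²R for the target.
R_total = 174 + 39.0 + 100 = 313.0 Ω
I = V / R_total = 128 / 313.0 = 0.4089 A
P_R3 = I² × R3 = (0.4089)² × 100 = 16.72 W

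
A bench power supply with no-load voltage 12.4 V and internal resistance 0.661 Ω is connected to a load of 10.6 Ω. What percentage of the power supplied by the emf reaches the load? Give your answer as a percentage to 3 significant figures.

η = P_load/(P_load+P_int) = I²R/(I²R+I²r) = R/(R+r) — the I² cancels for series elements.
η = R / (R + r) = 10.6 / (10.6 + 0.661) = 0.9413

94.1 %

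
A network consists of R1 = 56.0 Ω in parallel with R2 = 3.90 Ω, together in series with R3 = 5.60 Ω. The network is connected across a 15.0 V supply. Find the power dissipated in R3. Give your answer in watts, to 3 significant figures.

14.7 W

First find R_p for the parallel pair, then treat R_p + R3 as a series loop.
R_p = (56.0×3.90)/(56.0+3.90) = 3.646 Ω
R_total = R_p + 5.60 = 3.646 + 5.60 = 9.246 Ω
I = V / R_total = 15.0 / 9.246 = 1.622 A
All the supply current flows through R3; use P = I²R3.
P_R3 = (1.622)² × 5.60 = 14.74 W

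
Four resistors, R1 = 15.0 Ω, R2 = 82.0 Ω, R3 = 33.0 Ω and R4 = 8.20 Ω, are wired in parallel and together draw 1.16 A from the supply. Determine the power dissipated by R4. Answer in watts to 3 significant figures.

Parallel branches share V, not I — compute V via R_eq, then use V²/R for the target branch.
1/R_eq = 1/15.0 + 1/82.0 + 1/33.0 + 1/8.20 ⇒ R_eq = 4.327 Ω
V = I_total × R_eq = 1.160 × 4.327 = 5.019 V
P_R4 = V² / R4 = (5.019)² / 8.20 = 3.072 W

3.07 W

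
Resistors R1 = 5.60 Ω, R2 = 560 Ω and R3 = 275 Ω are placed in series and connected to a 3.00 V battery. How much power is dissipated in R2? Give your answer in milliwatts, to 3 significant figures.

7.13 mW

Series elements share the same current, so find I first, then use P = I²R.
R_total = 5.60 + 560 + 275 = 840.6 Ω
I = V / R_total = 3.00 / 840.6 = 0.003569 A
P_R2 = I² × R2 = (0.003569)² × 560 = 0.007133 W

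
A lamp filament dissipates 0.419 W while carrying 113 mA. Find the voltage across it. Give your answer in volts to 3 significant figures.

3.71 V

Rearranging the power relation for the two known quantities gives V = P / I.
V = 0.419 / 0.1130 = 3.708 V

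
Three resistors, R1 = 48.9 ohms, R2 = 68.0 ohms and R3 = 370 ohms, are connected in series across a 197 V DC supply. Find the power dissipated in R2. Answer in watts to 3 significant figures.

The current is common to all series resistors; compute it, then apply P = I²R for the target.
R_total = 48.9 + 68.0 + 370 = 486.9 Ω
I = V / R_total = 197 / 486.9 = 0.4046 A
P_R2 = I² × R2 = (0.4046)² × 68.0 = 11.13 W

11.1 W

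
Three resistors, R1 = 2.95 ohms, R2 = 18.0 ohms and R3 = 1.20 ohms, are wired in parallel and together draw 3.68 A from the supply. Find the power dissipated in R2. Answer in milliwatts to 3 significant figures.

We need the common branch voltage; get it from I_total × R_eq, then P = V²/R for the branch.
1/R_eq = 1/2.95 + 1/18.0 + 1/1.20 ⇒ R_eq = 0.8144 Ω
V = I_total × R_eq = 3.680 × 0.8144 = 2.997 V
P_R2 = V² / R2 = (2.997)² / 18.0 = 0.4990 W

499 mW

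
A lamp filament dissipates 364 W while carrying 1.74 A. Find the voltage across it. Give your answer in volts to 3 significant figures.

The two known quantities fix the third via V = P / I.
V = 364 / 1.740 = 209.2 V

209 V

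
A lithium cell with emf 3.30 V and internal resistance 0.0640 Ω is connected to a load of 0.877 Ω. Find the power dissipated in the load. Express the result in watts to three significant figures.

The internal resistance and the load are in series, so the same I flows through both; get I from ε/(r+R), then I²R for the load.
I = ε / (r + R) = 3.30 / (0.0640 + 0.877) = 3.507 A
P_load = I² R = (3.507)² × 0.877 = 10.79 W

10.8 W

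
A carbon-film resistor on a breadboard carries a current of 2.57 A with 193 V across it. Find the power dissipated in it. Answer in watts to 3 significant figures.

496 W

Both the voltage across and the current through the element are known, so P = V I applies directly.
P = 193 V × 2.570 A = 496.0 W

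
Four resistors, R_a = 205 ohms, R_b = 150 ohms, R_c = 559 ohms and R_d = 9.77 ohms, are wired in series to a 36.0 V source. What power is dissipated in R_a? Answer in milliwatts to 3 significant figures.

311 mW

Series elements share the same current, so find I first, then use P = I²R.
R_total = 205 + 150 + 559 + 9.77 = 923.8 Ω
I = V / R_total = 36.0 / 923.8 = 0.03897 A
P_R_a = I² × R_a = (0.03897)² × 205 = 0.3113 W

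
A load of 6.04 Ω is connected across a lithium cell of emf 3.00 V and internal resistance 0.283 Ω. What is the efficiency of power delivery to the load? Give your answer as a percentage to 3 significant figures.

95.5 %

The source delivers εI, of which I²R reaches the load and I²r is lost; since I is common, η = R/(R+r).
η = R / (R + r) = 6.04 / (6.04 + 0.283) = 0.9552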